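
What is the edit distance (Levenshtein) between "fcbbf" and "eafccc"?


Computing edit distance: "fcbbf" -> "eafccc"
DP table:
           e    a    f    c    c    c
      0    1    2    3    4    5    6
  f   1    1    2    2    3    4    5
  c   2    2    2    3    2    3    4
  b   3    3    3    3    3    3    4
  b   4    4    4    4    4    4    4
  f   5    5    5    4    5    5    5
Edit distance = dp[5][6] = 5

5


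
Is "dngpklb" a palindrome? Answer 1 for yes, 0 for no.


Input: dngpklb
Reversed: blkpgnd
  Compare pos 0 ('d') with pos 6 ('b'): MISMATCH
  Compare pos 1 ('n') with pos 5 ('l'): MISMATCH
  Compare pos 2 ('g') with pos 4 ('k'): MISMATCH
Result: not a palindrome

0


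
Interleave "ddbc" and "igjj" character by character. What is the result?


Interleaving "ddbc" and "igjj":
  Position 0: 'd' from first, 'i' from second => "di"
  Position 1: 'd' from first, 'g' from second => "dg"
  Position 2: 'b' from first, 'j' from second => "bj"
  Position 3: 'c' from first, 'j' from second => "cj"
Result: didgbjcj

didgbjcj


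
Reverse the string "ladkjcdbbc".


Input: ladkjcdbbc
Reading characters right to left:
  Position 9: 'c'
  Position 8: 'b'
  Position 7: 'b'
  Position 6: 'd'
  Position 5: 'c'
  Position 4: 'j'
  Position 3: 'k'
  Position 2: 'd'
  Position 1: 'a'
  Position 0: 'l'
Reversed: cbbdcjkdal

cbbdcjkdal


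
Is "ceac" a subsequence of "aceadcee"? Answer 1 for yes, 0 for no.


Check if "ceac" is a subsequence of "aceadcee"
Greedy scan:
  Position 0 ('a'): no match needed
  Position 1 ('c'): matches sub[0] = 'c'
  Position 2 ('e'): matches sub[1] = 'e'
  Position 3 ('a'): matches sub[2] = 'a'
  Position 4 ('d'): no match needed
  Position 5 ('c'): matches sub[3] = 'c'
  Position 6 ('e'): no match needed
  Position 7 ('e'): no match needed
All 4 characters matched => is a subsequence

1


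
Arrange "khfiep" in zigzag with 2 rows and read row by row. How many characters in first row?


Zigzag "khfiep" into 2 rows:
Placing characters:
  'k' => row 0
  'h' => row 1
  'f' => row 0
  'i' => row 1
  'e' => row 0
  'p' => row 1
Rows:
  Row 0: "kfe"
  Row 1: "hip"
First row length: 3

3


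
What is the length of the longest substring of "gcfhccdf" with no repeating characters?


Input: "gcfhccdf"
Sliding window (track last position of each char):
  Position 0 ('g'): window [0,0] length 1 -- new best
  Position 1 ('c'): window [0,1] length 2 -- new best
  Position 2 ('f'): window [0,2] length 3 -- new best
  Position 3 ('h'): window [0,3] length 4 -- new best
  Position 4 ('c'): repeat (last at 1), move window start to 2
  Position 4 ('c'): window [2,4] length 3
  Position 5 ('c'): repeat (last at 4), move window start to 5
  Position 5 ('c'): window [5,5] length 1
  Position 6 ('d'): window [5,6] length 2
  Position 7 ('f'): window [5,7] length 3
Longest substring with no repeats: "gcfh" with length 4

4


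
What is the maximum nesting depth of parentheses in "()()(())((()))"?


Input: "()()(())((()))"
Tracking depth:
  Position 0 '(': depth becomes 1
  Position 1 ')': depth becomes 0
  Position 2 '(': depth becomes 1
  Position 3 ')': depth becomes 0
  Position 4 '(': depth becomes 1
  Position 5 '(': depth becomes 2
  Position 6 ')': depth becomes 1
  Position 7 ')': depth becomes 0
  Position 8 '(': depth becomes 1
  Position 9 '(': depth becomes 2
  Position 10 '(': depth becomes 3
  Position 11 ')': depth becomes 2
  Position 12 ')': depth becomes 1
  Position 13 ')': depth becomes 0
Maximum depth reached: 3

3


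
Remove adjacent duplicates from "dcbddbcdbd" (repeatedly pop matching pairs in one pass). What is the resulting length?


Input: dcbddbcdbd
Stack-based adjacent duplicate removal:
  Read 'd': push. Stack: d
  Read 'c': push. Stack: dc
  Read 'b': push. Stack: dcb
  Read 'd': push. Stack: dcbd
  Read 'd': matches stack top 'd' => pop. Stack: dcb
  Read 'b': matches stack top 'b' => pop. Stack: dc
  Read 'c': matches stack top 'c' => pop. Stack: d
  Read 'd': matches stack top 'd' => pop. Stack: (empty)
  Read 'b': push. Stack: b
  Read 'd': push. Stack: bd
Final stack: "bd" (length 2)

2


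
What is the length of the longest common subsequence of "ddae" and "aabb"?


LCS of "ddae" and "aabb"
DP table:
           a    a    b    b
      0    0    0    0    0
  d   0    0    0    0    0
  d   0    0    0    0    0
  a   0    1    1    1    1
  e   0    1    1    1    1
LCS length = dp[4][4] = 1

1


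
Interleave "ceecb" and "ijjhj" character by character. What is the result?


Interleaving "ceecb" and "ijjhj":
  Position 0: 'c' from first, 'i' from second => "ci"
  Position 1: 'e' from first, 'j' from second => "ej"
  Position 2: 'e' from first, 'j' from second => "ej"
  Position 3: 'c' from first, 'h' from second => "ch"
  Position 4: 'b' from first, 'j' from second => "bj"
Result: ciejejchbj

ciejejchbj


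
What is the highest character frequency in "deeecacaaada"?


Input: deeecacaaada
Character counts:
  'a': 5
  'c': 2
  'd': 2
  'e': 3
Maximum frequency: 5

5


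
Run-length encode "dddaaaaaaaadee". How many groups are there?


Input: dddaaaaaaaadee
Scanning for consecutive runs:
  Group 1: 'd' x 3 (positions 0-2)
  Group 2: 'a' x 8 (positions 3-10)
  Group 3: 'd' x 1 (positions 11-11)
  Group 4: 'e' x 2 (positions 12-13)
Total groups: 4

4


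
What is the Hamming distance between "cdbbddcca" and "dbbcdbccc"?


Comparing "cdbbddcca" and "dbbcdbccc" position by position:
  Position 0: 'c' vs 'd' => differ
  Position 1: 'd' vs 'b' => differ
  Position 2: 'b' vs 'b' => same
  Position 3: 'b' vs 'c' => differ
  Position 4: 'd' vs 'd' => same
  Position 5: 'd' vs 'b' => differ
  Position 6: 'c' vs 'c' => same
  Position 7: 'c' vs 'c' => same
  Position 8: 'a' vs 'c' => differ
Total differences (Hamming distance): 5

5


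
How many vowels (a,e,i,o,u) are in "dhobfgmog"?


Input: dhobfgmog
Checking each character:
  'd' at position 0: consonant
  'h' at position 1: consonant
  'o' at position 2: vowel (running total: 1)
  'b' at position 3: consonant
  'f' at position 4: consonant
  'g' at position 5: consonant
  'm' at position 6: consonant
  'o' at position 7: vowel (running total: 2)
  'g' at position 8: consonant
Total vowels: 2

2


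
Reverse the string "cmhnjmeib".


Input: cmhnjmeib
Reading characters right to left:
  Position 8: 'b'
  Position 7: 'i'
  Position 6: 'e'
  Position 5: 'm'
  Position 4: 'j'
  Position 3: 'n'
  Position 2: 'h'
  Position 1: 'm'
  Position 0: 'c'
Reversed: biemjnhmc

biemjnhmc


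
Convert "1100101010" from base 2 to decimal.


Input: "1100101010" in base 2
Positional expansion:
  Digit '1' (value 1) x 2^9 = 512
  Digit '1' (value 1) x 2^8 = 256
  Digit '0' (value 0) x 2^7 = 0
  Digit '0' (value 0) x 2^6 = 0
  Digit '1' (value 1) x 2^5 = 32
  Digit '0' (value 0) x 2^4 = 0
  Digit '1' (value 1) x 2^3 = 8
  Digit '0' (value 0) x 2^2 = 0
  Digit '1' (value 1) x 2^1 = 2
  Digit '0' (value 0) x 2^0 = 0
Sum = 810

810


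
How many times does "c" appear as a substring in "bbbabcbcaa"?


Searching for "c" in "bbbabcbcaa"
Scanning each position:
  Position 0: "b" => no
  Position 1: "b" => no
  Position 2: "b" => no
  Position 3: "a" => no
  Position 4: "b" => no
  Position 5: "c" => MATCH
  Position 6: "b" => no
  Position 7: "c" => MATCH
  Position 8: "a" => no
  Position 9: "a" => no
Total occurrences: 2

2


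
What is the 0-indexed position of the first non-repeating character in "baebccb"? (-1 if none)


Input: baebccb
Character frequencies:
  'a': 1
  'b': 3
  'c': 2
  'e': 1
Scanning left to right for freq == 1:
  Position 0 ('b'): freq=3, skip
  Position 1 ('a'): unique! => answer = 1

1


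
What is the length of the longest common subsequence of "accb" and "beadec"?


LCS of "accb" and "beadec"
DP table:
           b    e    a    d    e    c
      0    0    0    0    0    0    0
  a   0    0    0    1    1    1    1
  c   0    0    0    1    1    1    2
  c   0    0    0    1    1    1    2
  b   0    1    1    1    1    1    2
LCS length = dp[4][6] = 2

2


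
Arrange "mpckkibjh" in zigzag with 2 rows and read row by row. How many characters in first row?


Zigzag "mpckkibjh" into 2 rows:
Placing characters:
  'm' => row 0
  'p' => row 1
  'c' => row 0
  'k' => row 1
  'k' => row 0
  'i' => row 1
  'b' => row 0
  'j' => row 1
  'h' => row 0
Rows:
  Row 0: "mckbh"
  Row 1: "pkij"
First row length: 5

5


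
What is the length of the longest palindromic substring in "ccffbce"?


Input: "ccffbce"
Checking substrings for palindromes:
  [0:2] "cc" (len 2) => palindrome
  [2:4] "ff" (len 2) => palindrome
Longest palindromic substring: "cc" with length 2

2


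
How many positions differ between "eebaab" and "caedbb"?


Comparing "eebaab" and "caedbb" position by position:
  Position 0: 'e' vs 'c' => DIFFER
  Position 1: 'e' vs 'a' => DIFFER
  Position 2: 'b' vs 'e' => DIFFER
  Position 3: 'a' vs 'd' => DIFFER
  Position 4: 'a' vs 'b' => DIFFER
  Position 5: 'b' vs 'b' => same
Positions that differ: 5

5


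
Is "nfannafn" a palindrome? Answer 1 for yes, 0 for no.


Input: nfannafn
Reversed: nfannafn
  Compare pos 0 ('n') with pos 7 ('n'): match
  Compare pos 1 ('f') with pos 6 ('f'): match
  Compare pos 2 ('a') with pos 5 ('a'): match
  Compare pos 3 ('n') with pos 4 ('n'): match
Result: palindrome

1


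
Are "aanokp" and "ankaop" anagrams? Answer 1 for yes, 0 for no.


Strings: "aanokp", "ankaop"
Sorted first:  aaknop
Sorted second: aaknop
Sorted forms match => anagrams

1


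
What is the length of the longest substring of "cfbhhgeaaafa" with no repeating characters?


Input: "cfbhhgeaaafa"
Sliding window (track last position of each char):
  Position 0 ('c'): window [0,0] length 1 -- new best
  Position 1 ('f'): window [0,1] length 2 -- new best
  Position 2 ('b'): window [0,2] length 3 -- new best
  Position 3 ('h'): window [0,3] length 4 -- new best
  Position 4 ('h'): repeat (last at 3), move window start to 4
  Position 4 ('h'): window [4,4] length 1
  Position 5 ('g'): window [4,5] length 2
  Position 6 ('e'): window [4,6] length 3
  Position 7 ('a'): window [4,7] length 4
  Position 8 ('a'): repeat (last at 7), move window start to 8
  Position 8 ('a'): window [8,8] length 1
  Position 9 ('a'): repeat (last at 8), move window start to 9
  Position 9 ('a'): window [9,9] length 1
  Position 10 ('f'): window [9,10] length 2
  Position 11 ('a'): repeat (last at 9), move window start to 10
  Position 11 ('a'): window [10,11] length 2
Longest substring with no repeats: "cfbh" with length 4

4


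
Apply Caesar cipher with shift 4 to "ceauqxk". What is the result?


Caesar cipher: shift "ceauqxk" by 4
  'c' (pos 2) + 4 = pos 6 = 'g'
  'e' (pos 4) + 4 = pos 8 = 'i'
  'a' (pos 0) + 4 = pos 4 = 'e'
  'u' (pos 20) + 4 = pos 24 = 'y'
  'q' (pos 16) + 4 = pos 20 = 'u'
  'x' (pos 23) + 4 = pos 1 = 'b'
  'k' (pos 10) + 4 = pos 14 = 'o'
Result: gieyubo

gieyubo


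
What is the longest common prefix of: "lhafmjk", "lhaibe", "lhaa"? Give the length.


Words: lhafmjk, lhaibe, lhaa
  Position 0: all 'l' => match
  Position 1: all 'h' => match
  Position 2: all 'a' => match
  Position 3: ('f', 'i', 'a') => mismatch, stop
LCP = "lha" (length 3)

3


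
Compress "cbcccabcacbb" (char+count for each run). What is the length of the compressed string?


Input: cbcccabcacbb
Runs:
  'c' x 1 => "c1"
  'b' x 1 => "b1"
  'c' x 3 => "c3"
  'a' x 1 => "a1"
  'b' x 1 => "b1"
  'c' x 1 => "c1"
  'a' x 1 => "a1"
  'c' x 1 => "c1"
  'b' x 2 => "b2"
Compressed: "c1b1c3a1b1c1a1c1b2"
Compressed length: 18

18


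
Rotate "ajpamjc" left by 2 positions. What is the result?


Input: "ajpamjc", rotate left by 2
First 2 characters: "aj"
Remaining characters: "pamjc"
Concatenate remaining + first: "pamjc" + "aj" = "pamjcaj"

pamjcaj


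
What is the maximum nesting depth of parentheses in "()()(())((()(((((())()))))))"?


Input: "()()(())((()(((((())()))))))"
Tracking depth:
  Position 0 '(': depth becomes 1
  Position 1 ')': depth becomes 0
  Position 2 '(': depth becomes 1
  Position 3 ')': depth becomes 0
  Position 4 '(': depth becomes 1
  Position 5 '(': depth becomes 2
  Position 6 ')': depth becomes 1
  Position 7 ')': depth becomes 0
  Position 8 '(': depth becomes 1
  Position 9 '(': depth becomes 2
  Position 10 '(': depth becomes 3
  Position 11 ')': depth becomes 2
  Position 12 '(': depth becomes 3
  Position 13 '(': depth becomes 4
  Position 14 '(': depth becomes 5
  Position 15 '(': depth becomes 6
  Position 16 '(': depth becomes 7
  Position 17 '(': depth becomes 8
  Position 18 ')': depth becomes 7
  Position 19 ')': depth becomes 6
  Position 20 '(': depth becomes 7
  Position 21 ')': depth becomes 6
  Position 22 ')': depth becomes 5
  Position 23 ')': depth becomes 4
  Position 24 ')': depth becomes 3
  Position 25 ')': depth becomes 2
  Position 26 ')': depth becomes 1
  Position 27 ')': depth becomes 0
Maximum depth reached: 8

8


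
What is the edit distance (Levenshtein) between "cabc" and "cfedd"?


Computing edit distance: "cabc" -> "cfedd"
DP table:
           c    f    e    d    d
      0    1    2    3    4    5
  c   1    0    1    2    3    4
  a   2    1    1    2    3    4
  b   3    2    2    2    3    4
  c   4    3    3    3    3    4
Edit distance = dp[4][5] = 4

4


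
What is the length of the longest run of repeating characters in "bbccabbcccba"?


Input: "bbccabbcccba"
Scanning for longest run:
  Position 1 ('b'): continues run of 'b', length=2
  Position 2 ('c'): new char, reset run to 1
  Position 3 ('c'): continues run of 'c', length=2
  Position 4 ('a'): new char, reset run to 1
  Position 5 ('b'): new char, reset run to 1
  Position 6 ('b'): continues run of 'b', length=2
  Position 7 ('c'): new char, reset run to 1
  Position 8 ('c'): continues run of 'c', length=2
  Position 9 ('c'): continues run of 'c', length=3
  Position 10 ('b'): new char, reset run to 1
  Position 11 ('a'): new char, reset run to 1
Longest run: 'c' with length 3

3


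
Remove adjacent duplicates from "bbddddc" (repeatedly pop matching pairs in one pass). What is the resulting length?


Input: bbddddc
Stack-based adjacent duplicate removal:
  Read 'b': push. Stack: b
  Read 'b': matches stack top 'b' => pop. Stack: (empty)
  Read 'd': push. Stack: d
  Read 'd': matches stack top 'd' => pop. Stack: (empty)
  Read 'd': push. Stack: d
  Read 'd': matches stack top 'd' => pop. Stack: (empty)
  Read 'c': push. Stack: c
Final stack: "c" (length 1)

1


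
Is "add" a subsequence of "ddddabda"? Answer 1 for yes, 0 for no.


Check if "add" is a subsequence of "ddddabda"
Greedy scan:
  Position 0 ('d'): no match needed
  Position 1 ('d'): no match needed
  Position 2 ('d'): no match needed
  Position 3 ('d'): no match needed
  Position 4 ('a'): matches sub[0] = 'a'
  Position 5 ('b'): no match needed
  Position 6 ('d'): matches sub[1] = 'd'
  Position 7 ('a'): no match needed
Only matched 2/3 characters => not a subsequence

0


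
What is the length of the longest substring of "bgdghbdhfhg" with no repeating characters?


Input: "bgdghbdhfhg"
Sliding window (track last position of each char):
  Position 0 ('b'): window [0,0] length 1 -- new best
  Position 1 ('g'): window [0,1] length 2 -- new best
  Position 2 ('d'): window [0,2] length 3 -- new best
  Position 3 ('g'): repeat (last at 1), move window start to 2
  Position 3 ('g'): window [2,3] length 2
  Position 4 ('h'): window [2,4] length 3
  Position 5 ('b'): window [2,5] length 4 -- new best
  Position 6 ('d'): repeat (last at 2), move window start to 3
  Position 6 ('d'): window [3,6] length 4
  Position 7 ('h'): repeat (last at 4), move window start to 5
  Position 7 ('h'): window [5,7] length 3
  Position 8 ('f'): window [5,8] length 4
  Position 9 ('h'): repeat (last at 7), move window start to 8
  Position 9 ('h'): window [8,9] length 2
  Position 10 ('g'): window [8,10] length 3
Longest substring with no repeats: "dghb" with length 4

4


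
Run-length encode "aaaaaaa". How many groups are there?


Input: aaaaaaa
Scanning for consecutive runs:
  Group 1: 'a' x 7 (positions 0-6)
Total groups: 1

1


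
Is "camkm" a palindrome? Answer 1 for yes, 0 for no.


Input: camkm
Reversed: mkmac
  Compare pos 0 ('c') with pos 4 ('m'): MISMATCH
  Compare pos 1 ('a') with pos 3 ('k'): MISMATCH
Result: not a palindrome

0


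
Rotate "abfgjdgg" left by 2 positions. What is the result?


Input: "abfgjdgg", rotate left by 2
First 2 characters: "ab"
Remaining characters: "fgjdgg"
Concatenate remaining + first: "fgjdgg" + "ab" = "fgjdggab"

fgjdggab


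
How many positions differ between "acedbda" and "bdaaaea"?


Comparing "acedbda" and "bdaaaea" position by position:
  Position 0: 'a' vs 'b' => DIFFER
  Position 1: 'c' vs 'd' => DIFFER
  Position 2: 'e' vs 'a' => DIFFER
  Position 3: 'd' vs 'a' => DIFFER
  Position 4: 'b' vs 'a' => DIFFER
  Position 5: 'd' vs 'e' => DIFFER
  Position 6: 'a' vs 'a' => same
Positions that differ: 6

6


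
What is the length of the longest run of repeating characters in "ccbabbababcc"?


Input: "ccbabbababcc"
Scanning for longest run:
  Position 1 ('c'): continues run of 'c', length=2
  Position 2 ('b'): new char, reset run to 1
  Position 3 ('a'): new char, reset run to 1
  Position 4 ('b'): new char, reset run to 1
  Position 5 ('b'): continues run of 'b', length=2
  Position 6 ('a'): new char, reset run to 1
  Position 7 ('b'): new char, reset run to 1
  Position 8 ('a'): new char, reset run to 1
  Position 9 ('b'): new char, reset run to 1
  Position 10 ('c'): new char, reset run to 1
  Position 11 ('c'): continues run of 'c', length=2
Longest run: 'c' with length 2

2


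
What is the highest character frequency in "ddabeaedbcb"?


Input: ddabeaedbcb
Character counts:
  'a': 2
  'b': 3
  'c': 1
  'd': 3
  'e': 2
Maximum frequency: 3

3


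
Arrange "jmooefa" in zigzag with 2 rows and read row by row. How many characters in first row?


Zigzag "jmooefa" into 2 rows:
Placing characters:
  'j' => row 0
  'm' => row 1
  'o' => row 0
  'o' => row 1
  'e' => row 0
  'f' => row 1
  'a' => row 0
Rows:
  Row 0: "joea"
  Row 1: "mof"
First row length: 4

4


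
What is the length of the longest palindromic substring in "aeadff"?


Input: "aeadff"
Checking substrings for palindromes:
  [0:3] "aea" (len 3) => palindrome
  [4:6] "ff" (len 2) => palindrome
Longest palindromic substring: "aea" with length 3

3


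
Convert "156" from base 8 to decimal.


Input: "156" in base 8
Positional expansion:
  Digit '1' (value 1) x 8^2 = 64
  Digit '5' (value 5) x 8^1 = 40
  Digit '6' (value 6) x 8^0 = 6
Sum = 110

110


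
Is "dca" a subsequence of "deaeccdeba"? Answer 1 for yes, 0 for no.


Check if "dca" is a subsequence of "deaeccdeba"
Greedy scan:
  Position 0 ('d'): matches sub[0] = 'd'
  Position 1 ('e'): no match needed
  Position 2 ('a'): no match needed
  Position 3 ('e'): no match needed
  Position 4 ('c'): matches sub[1] = 'c'
  Position 5 ('c'): no match needed
  Position 6 ('d'): no match needed
  Position 7 ('e'): no match needed
  Position 8 ('b'): no match needed
  Position 9 ('a'): matches sub[2] = 'a'
All 3 characters matched => is a subsequence

1


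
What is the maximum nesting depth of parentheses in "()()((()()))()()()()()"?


Input: "()()((()()))()()()()()"
Tracking depth:
  Position 0 '(': depth becomes 1
  Position 1 ')': depth becomes 0
  Position 2 '(': depth becomes 1
  Position 3 ')': depth becomes 0
  Position 4 '(': depth becomes 1
  Position 5 '(': depth becomes 2
  Position 6 '(': depth becomes 3
  Position 7 ')': depth becomes 2
  Position 8 '(': depth becomes 3
  Position 9 ')': depth becomes 2
  Position 10 ')': depth becomes 1
  Position 11 ')': depth becomes 0
  Position 12 '(': depth becomes 1
  Position 13 ')': depth becomes 0
  Position 14 '(': depth becomes 1
  Position 15 ')': depth becomes 0
  Position 16 '(': depth becomes 1
  Position 17 ')': depth becomes 0
  Position 18 '(': depth becomes 1
  Position 19 ')': depth becomes 0
  Position 20 '(': depth becomes 1
  Position 21 ')': depth becomes 0
Maximum depth reached: 3

3


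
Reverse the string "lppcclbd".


Input: lppcclbd
Reading characters right to left:
  Position 7: 'd'
  Position 6: 'b'
  Position 5: 'l'
  Position 4: 'c'
  Position 3: 'c'
  Position 2: 'p'
  Position 1: 'p'
  Position 0: 'l'
Reversed: dblccppl

dblccppl


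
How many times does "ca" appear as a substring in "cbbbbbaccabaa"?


Searching for "ca" in "cbbbbbaccabaa"
Scanning each position:
  Position 0: "cb" => no
  Position 1: "bb" => no
  Position 2: "bb" => no
  Position 3: "bb" => no
  Position 4: "bb" => no
  Position 5: "ba" => no
  Position 6: "ac" => no
  Position 7: "cc" => no
  Position 8: "ca" => MATCH
  Position 9: "ab" => no
  Position 10: "ba" => no
  Position 11: "aa" => no
Total occurrences: 1

1


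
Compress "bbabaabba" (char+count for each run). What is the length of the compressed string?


Input: bbabaabba
Runs:
  'b' x 2 => "b2"
  'a' x 1 => "a1"
  'b' x 1 => "b1"
  'a' x 2 => "a2"
  'b' x 2 => "b2"
  'a' x 1 => "a1"
Compressed: "b2a1b1a2b2a1"
Compressed length: 12

12


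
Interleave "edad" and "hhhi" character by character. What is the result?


Interleaving "edad" and "hhhi":
  Position 0: 'e' from first, 'h' from second => "eh"
  Position 1: 'd' from first, 'h' from second => "dh"
  Position 2: 'a' from first, 'h' from second => "ah"
  Position 3: 'd' from first, 'i' from second => "di"
Result: ehdhahdi

ehdhahdi


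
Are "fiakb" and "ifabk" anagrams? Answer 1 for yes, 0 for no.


Strings: "fiakb", "ifabk"
Sorted first:  abfik
Sorted second: abfik
Sorted forms match => anagrams

1


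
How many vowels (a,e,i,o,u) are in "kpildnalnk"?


Input: kpildnalnk
Checking each character:
  'k' at position 0: consonant
  'p' at position 1: consonant
  'i' at position 2: vowel (running total: 1)
  'l' at position 3: consonant
  'd' at position 4: consonant
  'n' at position 5: consonant
  'a' at position 6: vowel (running total: 2)
  'l' at position 7: consonant
  'n' at position 8: consonant
  'k' at position 9: consonant
Total vowels: 2

2


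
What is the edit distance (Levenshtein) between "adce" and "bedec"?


Computing edit distance: "adce" -> "bedec"
DP table:
           b    e    d    e    c
      0    1    2    3    4    5
  a   1    1    2    3    4    5
  d   2    2    2    2    3    4
  c   3    3    3    3    3    3
  e   4    4    3    4    3    4
Edit distance = dp[4][5] = 4

4


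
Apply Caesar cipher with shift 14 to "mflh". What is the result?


Caesar cipher: shift "mflh" by 14
  'm' (pos 12) + 14 = pos 0 = 'a'
  'f' (pos 5) + 14 = pos 19 = 't'
  'l' (pos 11) + 14 = pos 25 = 'z'
  'h' (pos 7) + 14 = pos 21 = 'v'
Result: atzv

atzv


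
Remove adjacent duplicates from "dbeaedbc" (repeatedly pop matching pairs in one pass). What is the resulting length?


Input: dbeaedbc
Stack-based adjacent duplicate removal:
  Read 'd': push. Stack: d
  Read 'b': push. Stack: db
  Read 'e': push. Stack: dbe
  Read 'a': push. Stack: dbea
  Read 'e': push. Stack: dbeae
  Read 'd': push. Stack: dbeaed
  Read 'b': push. Stack: dbeaedb
  Read 'c': push. Stack: dbeaedbc
Final stack: "dbeaedbc" (length 8)

8


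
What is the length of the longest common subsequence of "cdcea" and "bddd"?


LCS of "cdcea" and "bddd"
DP table:
           b    d    d    d
      0    0    0    0    0
  c   0    0    0    0    0
  d   0    0    1    1    1
  c   0    0    1    1    1
  e   0    0    1    1    1
  a   0    0    1    1    1
LCS length = dp[5][4] = 1

1


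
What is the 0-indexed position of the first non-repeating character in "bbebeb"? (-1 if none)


Input: bbebeb
Character frequencies:
  'b': 4
  'e': 2
Scanning left to right for freq == 1:
  Position 0 ('b'): freq=4, skip
  Position 1 ('b'): freq=4, skip
  Position 2 ('e'): freq=2, skip
  Position 3 ('b'): freq=4, skip
  Position 4 ('e'): freq=2, skip
  Position 5 ('b'): freq=4, skip
  No unique character found => answer = -1

-1


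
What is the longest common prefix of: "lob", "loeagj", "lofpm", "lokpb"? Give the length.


Words: lob, loeagj, lofpm, lokpb
  Position 0: all 'l' => match
  Position 1: all 'o' => match
  Position 2: ('b', 'e', 'f', 'k') => mismatch, stop
LCP = "lo" (length 2)

2


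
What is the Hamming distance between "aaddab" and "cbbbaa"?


Comparing "aaddab" and "cbbbaa" position by position:
  Position 0: 'a' vs 'c' => differ
  Position 1: 'a' vs 'b' => differ
  Position 2: 'd' vs 'b' => differ
  Position 3: 'd' vs 'b' => differ
  Position 4: 'a' vs 'a' => same
  Position 5: 'b' vs 'a' => differ
Total differences (Hamming distance): 5

5


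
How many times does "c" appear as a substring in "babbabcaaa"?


Searching for "c" in "babbabcaaa"
Scanning each position:
  Position 0: "b" => no
  Position 1: "a" => no
  Position 2: "b" => no
  Position 3: "b" => no
  Position 4: "a" => no
  Position 5: "b" => no
  Position 6: "c" => MATCH
  Position 7: "a" => no
  Position 8: "a" => no
  Position 9: "a" => no
Total occurrences: 1

1


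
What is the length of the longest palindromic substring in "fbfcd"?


Input: "fbfcd"
Checking substrings for palindromes:
  [0:3] "fbf" (len 3) => palindrome
Longest palindromic substring: "fbf" with length 3

3


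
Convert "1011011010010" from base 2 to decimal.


Input: "1011011010010" in base 2
Positional expansion:
  Digit '1' (value 1) x 2^12 = 4096
  Digit '0' (value 0) x 2^11 = 0
  Digit '1' (value 1) x 2^10 = 1024
  Digit '1' (value 1) x 2^9 = 512
  Digit '0' (value 0) x 2^8 = 0
  Digit '1' (value 1) x 2^7 = 128
  Digit '1' (value 1) x 2^6 = 64
  Digit '0' (value 0) x 2^5 = 0
  Digit '1' (value 1) x 2^4 = 16
  Digit '0' (value 0) x 2^3 = 0
  Digit '0' (value 0) x 2^2 = 0
  Digit '1' (value 1) x 2^1 = 2
  Digit '0' (value 0) x 2^0 = 0
Sum = 5842

5842


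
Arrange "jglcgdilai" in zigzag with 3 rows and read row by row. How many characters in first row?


Zigzag "jglcgdilai" into 3 rows:
Placing characters:
  'j' => row 0
  'g' => row 1
  'l' => row 2
  'c' => row 1
  'g' => row 0
  'd' => row 1
  'i' => row 2
  'l' => row 1
  'a' => row 0
  'i' => row 1
Rows:
  Row 0: "jga"
  Row 1: "gcdli"
  Row 2: "li"
First row length: 3

3


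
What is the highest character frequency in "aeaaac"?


Input: aeaaac
Character counts:
  'a': 4
  'c': 1
  'e': 1
Maximum frequency: 4

4


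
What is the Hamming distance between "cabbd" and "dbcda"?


Comparing "cabbd" and "dbcda" position by position:
  Position 0: 'c' vs 'd' => differ
  Position 1: 'a' vs 'b' => differ
  Position 2: 'b' vs 'c' => differ
  Position 3: 'b' vs 'd' => differ
  Position 4: 'd' vs 'a' => differ
Total differences (Hamming distance): 5

5


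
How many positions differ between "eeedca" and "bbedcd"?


Comparing "eeedca" and "bbedcd" position by position:
  Position 0: 'e' vs 'b' => DIFFER
  Position 1: 'e' vs 'b' => DIFFER
  Position 2: 'e' vs 'e' => same
  Position 3: 'd' vs 'd' => same
  Position 4: 'c' vs 'c' => same
  Position 5: 'a' vs 'd' => DIFFER
Positions that differ: 3

3


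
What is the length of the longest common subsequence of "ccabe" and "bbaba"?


LCS of "ccabe" and "bbaba"
DP table:
           b    b    a    b    a
      0    0    0    0    0    0
  c   0    0    0    0    0    0
  c   0    0    0    0    0    0
  a   0    0    0    1    1    1
  b   0    1    1    1    2    2
  e   0    1    1    1    2    2
LCS length = dp[5][5] = 2

2


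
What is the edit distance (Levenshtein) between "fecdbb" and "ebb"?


Computing edit distance: "fecdbb" -> "ebb"
DP table:
           e    b    b
      0    1    2    3
  f   1    1    2    3
  e   2    1    2    3
  c   3    2    2    3
  d   4    3    3    3
  b   5    4    3    3
  b   6    5    4    3
Edit distance = dp[6][3] = 3

3


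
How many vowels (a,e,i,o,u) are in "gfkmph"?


Input: gfkmph
Checking each character:
  'g' at position 0: consonant
  'f' at position 1: consonant
  'k' at position 2: consonant
  'm' at position 3: consonant
  'p' at position 4: consonant
  'h' at position 5: consonant
Total vowels: 0

0


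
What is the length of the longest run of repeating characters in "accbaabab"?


Input: "accbaabab"
Scanning for longest run:
  Position 1 ('c'): new char, reset run to 1
  Position 2 ('c'): continues run of 'c', length=2
  Position 3 ('b'): new char, reset run to 1
  Position 4 ('a'): new char, reset run to 1
  Position 5 ('a'): continues run of 'a', length=2
  Position 6 ('b'): new char, reset run to 1
  Position 7 ('a'): new char, reset run to 1
  Position 8 ('b'): new char, reset run to 1
Longest run: 'c' with length 2

2


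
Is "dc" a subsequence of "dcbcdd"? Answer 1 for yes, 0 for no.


Check if "dc" is a subsequence of "dcbcdd"
Greedy scan:
  Position 0 ('d'): matches sub[0] = 'd'
  Position 1 ('c'): matches sub[1] = 'c'
  Position 2 ('b'): no match needed
  Position 3 ('c'): no match needed
  Position 4 ('d'): no match needed
  Position 5 ('d'): no match needed
All 2 characters matched => is a subsequence

1


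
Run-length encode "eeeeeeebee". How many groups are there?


Input: eeeeeeebee
Scanning for consecutive runs:
  Group 1: 'e' x 7 (positions 0-6)
  Group 2: 'b' x 1 (positions 7-7)
  Group 3: 'e' x 2 (positions 8-9)
Total groups: 3

3


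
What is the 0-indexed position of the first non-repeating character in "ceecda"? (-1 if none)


Input: ceecda
Character frequencies:
  'a': 1
  'c': 2
  'd': 1
  'e': 2
Scanning left to right for freq == 1:
  Position 0 ('c'): freq=2, skip
  Position 1 ('e'): freq=2, skip
  Position 2 ('e'): freq=2, skip
  Position 3 ('c'): freq=2, skip
  Position 4 ('d'): unique! => answer = 4

4


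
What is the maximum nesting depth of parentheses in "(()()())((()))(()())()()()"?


Input: "(()()())((()))(()())()()()"
Tracking depth:
  Position 0 '(': depth becomes 1
  Position 1 '(': depth becomes 2
  Position 2 ')': depth becomes 1
  Position 3 '(': depth becomes 2
  Position 4 ')': depth becomes 1
  Position 5 '(': depth becomes 2
  Position 6 ')': depth becomes 1
  Position 7 ')': depth becomes 0
  Position 8 '(': depth becomes 1
  Position 9 '(': depth becomes 2
  Position 10 '(': depth becomes 3
  Position 11 ')': depth becomes 2
  Position 12 ')': depth becomes 1
  Position 13 ')': depth becomes 0
  Position 14 '(': depth becomes 1
  Position 15 '(': depth becomes 2
  Position 16 ')': depth becomes 1
  Position 17 '(': depth becomes 2
  Position 18 ')': depth becomes 1
  Position 19 ')': depth becomes 0
  Position 20 '(': depth becomes 1
  Position 21 ')': depth becomes 0
  Position 22 '(': depth becomes 1
  Position 23 ')': depth becomes 0
  Position 24 '(': depth becomes 1
  Position 25 ')': depth becomes 0
Maximum depth reached: 3

3


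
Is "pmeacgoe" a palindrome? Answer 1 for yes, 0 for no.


Input: pmeacgoe
Reversed: eogcaemp
  Compare pos 0 ('p') with pos 7 ('e'): MISMATCH
  Compare pos 1 ('m') with pos 6 ('o'): MISMATCH
  Compare pos 2 ('e') with pos 5 ('g'): MISMATCH
  Compare pos 3 ('a') with pos 4 ('c'): MISMATCH
Result: not a palindrome

0


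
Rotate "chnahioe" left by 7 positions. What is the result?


Input: "chnahioe", rotate left by 7
First 7 characters: "chnahio"
Remaining characters: "e"
Concatenate remaining + first: "e" + "chnahio" = "echnahio"

echnahio


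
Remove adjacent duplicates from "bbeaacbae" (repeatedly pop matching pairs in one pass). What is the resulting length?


Input: bbeaacbae
Stack-based adjacent duplicate removal:
  Read 'b': push. Stack: b
  Read 'b': matches stack top 'b' => pop. Stack: (empty)
  Read 'e': push. Stack: e
  Read 'a': push. Stack: ea
  Read 'a': matches stack top 'a' => pop. Stack: e
  Read 'c': push. Stack: ec
  Read 'b': push. Stack: ecb
  Read 'a': push. Stack: ecba
  Read 'e': push. Stack: ecbae
Final stack: "ecbae" (length 5)

5


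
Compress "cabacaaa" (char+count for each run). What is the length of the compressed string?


Input: cabacaaa
Runs:
  'c' x 1 => "c1"
  'a' x 1 => "a1"
  'b' x 1 => "b1"
  'a' x 1 => "a1"
  'c' x 1 => "c1"
  'a' x 3 => "a3"
Compressed: "c1a1b1a1c1a3"
Compressed length: 12

12


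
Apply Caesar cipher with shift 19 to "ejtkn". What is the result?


Caesar cipher: shift "ejtkn" by 19
  'e' (pos 4) + 19 = pos 23 = 'x'
  'j' (pos 9) + 19 = pos 2 = 'c'
  't' (pos 19) + 19 = pos 12 = 'm'
  'k' (pos 10) + 19 = pos 3 = 'd'
  'n' (pos 13) + 19 = pos 6 = 'g'
Result: xcmdg

xcmdg


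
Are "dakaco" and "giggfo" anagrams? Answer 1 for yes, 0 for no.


Strings: "dakaco", "giggfo"
Sorted first:  aacdko
Sorted second: fgggio
Differ at position 0: 'a' vs 'f' => not anagrams

0


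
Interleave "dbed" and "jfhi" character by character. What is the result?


Interleaving "dbed" and "jfhi":
  Position 0: 'd' from first, 'j' from second => "dj"
  Position 1: 'b' from first, 'f' from second => "bf"
  Position 2: 'e' from first, 'h' from second => "eh"
  Position 3: 'd' from first, 'i' from second => "di"
Result: djbfehdi

djbfehdi


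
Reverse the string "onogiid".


Input: onogiid
Reading characters right to left:
  Position 6: 'd'
  Position 5: 'i'
  Position 4: 'i'
  Position 3: 'g'
  Position 2: 'o'
  Position 1: 'n'
  Position 0: 'o'
Reversed: diigono

diigono


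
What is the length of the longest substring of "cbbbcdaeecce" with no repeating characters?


Input: "cbbbcdaeecce"
Sliding window (track last position of each char):
  Position 0 ('c'): window [0,0] length 1 -- new best
  Position 1 ('b'): window [0,1] length 2 -- new best
  Position 2 ('b'): repeat (last at 1), move window start to 2
  Position 2 ('b'): window [2,2] length 1
  Position 3 ('b'): repeat (last at 2), move window start to 3
  Position 3 ('b'): window [3,3] length 1
  Position 4 ('c'): window [3,4] length 2
  Position 5 ('d'): window [3,5] length 3 -- new best
  Position 6 ('a'): window [3,6] length 4 -- new best
  Position 7 ('e'): window [3,7] length 5 -- new best
  Position 8 ('e'): repeat (last at 7), move window start to 8
  Position 8 ('e'): window [8,8] length 1
  Position 9 ('c'): window [8,9] length 2
  Position 10 ('c'): repeat (last at 9), move window start to 10
  Position 10 ('c'): window [10,10] length 1
  Position 11 ('e'): window [10,11] length 2
Longest substring with no repeats: "bcdae" with length 5

5


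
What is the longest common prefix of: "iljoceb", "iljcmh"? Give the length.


Words: iljoceb, iljcmh
  Position 0: all 'i' => match
  Position 1: all 'l' => match
  Position 2: all 'j' => match
  Position 3: ('o', 'c') => mismatch, stop
LCP = "ilj" (length 3)

3


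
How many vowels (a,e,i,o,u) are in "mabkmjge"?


Input: mabkmjge
Checking each character:
  'm' at position 0: consonant
  'a' at position 1: vowel (running total: 1)
  'b' at position 2: consonant
  'k' at position 3: consonant
  'm' at position 4: consonant
  'j' at position 5: consonant
  'g' at position 6: consonant
  'e' at position 7: vowel (running total: 2)
Total vowels: 2

2


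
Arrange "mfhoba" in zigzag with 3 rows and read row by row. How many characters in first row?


Zigzag "mfhoba" into 3 rows:
Placing characters:
  'm' => row 0
  'f' => row 1
  'h' => row 2
  'o' => row 1
  'b' => row 0
  'a' => row 1
Rows:
  Row 0: "mb"
  Row 1: "foa"
  Row 2: "h"
First row length: 2

2


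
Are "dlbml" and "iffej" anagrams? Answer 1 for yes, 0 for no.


Strings: "dlbml", "iffej"
Sorted first:  bdllm
Sorted second: effij
Differ at position 0: 'b' vs 'e' => not anagrams

0


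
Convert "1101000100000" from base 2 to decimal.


Input: "1101000100000" in base 2
Positional expansion:
  Digit '1' (value 1) x 2^12 = 4096
  Digit '1' (value 1) x 2^11 = 2048
  Digit '0' (value 0) x 2^10 = 0
  Digit '1' (value 1) x 2^9 = 512
  Digit '0' (value 0) x 2^8 = 0
  Digit '0' (value 0) x 2^7 = 0
  Digit '0' (value 0) x 2^6 = 0
  Digit '1' (value 1) x 2^5 = 32
  Digit '0' (value 0) x 2^4 = 0
  Digit '0' (value 0) x 2^3 = 0
  Digit '0' (value 0) x 2^2 = 0
  Digit '0' (value 0) x 2^1 = 0
  Digit '0' (value 0) x 2^0 = 0
Sum = 6688

6688


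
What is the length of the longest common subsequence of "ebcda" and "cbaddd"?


LCS of "ebcda" and "cbaddd"
DP table:
           c    b    a    d    d    d
      0    0    0    0    0    0    0
  e   0    0    0    0    0    0    0
  b   0    0    1    1    1    1    1
  c   0    1    1    1    1    1    1
  d   0    1    1    1    2    2    2
  a   0    1    1    2    2    2    2
LCS length = dp[5][6] = 2

2


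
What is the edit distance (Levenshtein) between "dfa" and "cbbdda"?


Computing edit distance: "dfa" -> "cbbdda"
DP table:
           c    b    b    d    d    a
      0    1    2    3    4    5    6
  d   1    1    2    3    3    4    5
  f   2    2    2    3    4    4    5
  a   3    3    3    3    4    5    4
Edit distance = dp[3][6] = 4

4


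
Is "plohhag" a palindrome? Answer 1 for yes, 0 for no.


Input: plohhag
Reversed: gahholp
  Compare pos 0 ('p') with pos 6 ('g'): MISMATCH
  Compare pos 1 ('l') with pos 5 ('a'): MISMATCH
  Compare pos 2 ('o') with pos 4 ('h'): MISMATCH
Result: not a palindrome

0


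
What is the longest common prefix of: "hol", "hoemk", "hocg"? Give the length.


Words: hol, hoemk, hocg
  Position 0: all 'h' => match
  Position 1: all 'o' => match
  Position 2: ('l', 'e', 'c') => mismatch, stop
LCP = "ho" (length 2)

2


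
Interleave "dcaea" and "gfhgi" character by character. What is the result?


Interleaving "dcaea" and "gfhgi":
  Position 0: 'd' from first, 'g' from second => "dg"
  Position 1: 'c' from first, 'f' from second => "cf"
  Position 2: 'a' from first, 'h' from second => "ah"
  Position 3: 'e' from first, 'g' from second => "eg"
  Position 4: 'a' from first, 'i' from second => "ai"
Result: dgcfahegai

dgcfahegai


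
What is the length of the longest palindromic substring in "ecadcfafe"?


Input: "ecadcfafe"
Checking substrings for palindromes:
  [5:8] "faf" (len 3) => palindrome
Longest palindromic substring: "faf" with length 3

3


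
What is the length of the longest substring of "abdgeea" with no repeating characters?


Input: "abdgeea"
Sliding window (track last position of each char):
  Position 0 ('a'): window [0,0] length 1 -- new best
  Position 1 ('b'): window [0,1] length 2 -- new best
  Position 2 ('d'): window [0,2] length 3 -- new best
  Position 3 ('g'): window [0,3] length 4 -- new best
  Position 4 ('e'): window [0,4] length 5 -- new best
  Position 5 ('e'): repeat (last at 4), move window start to 5
  Position 5 ('e'): window [5,5] length 1
  Position 6 ('a'): window [5,6] length 2
Longest substring with no repeats: "abdge" with length 5

5


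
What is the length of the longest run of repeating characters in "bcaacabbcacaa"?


Input: "bcaacabbcacaa"
Scanning for longest run:
  Position 1 ('c'): new char, reset run to 1
  Position 2 ('a'): new char, reset run to 1
  Position 3 ('a'): continues run of 'a', length=2
  Position 4 ('c'): new char, reset run to 1
  Position 5 ('a'): new char, reset run to 1
  Position 6 ('b'): new char, reset run to 1
  Position 7 ('b'): continues run of 'b', length=2
  Position 8 ('c'): new char, reset run to 1
  Position 9 ('a'): new char, reset run to 1
  Position 10 ('c'): new char, reset run to 1
  Position 11 ('a'): new char, reset run to 1
  Position 12 ('a'): continues run of 'a', length=2
Longest run: 'a' with length 2

2


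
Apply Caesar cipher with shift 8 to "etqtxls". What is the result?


Caesar cipher: shift "etqtxls" by 8
  'e' (pos 4) + 8 = pos 12 = 'm'
  't' (pos 19) + 8 = pos 1 = 'b'
  'q' (pos 16) + 8 = pos 24 = 'y'
  't' (pos 19) + 8 = pos 1 = 'b'
  'x' (pos 23) + 8 = pos 5 = 'f'
  'l' (pos 11) + 8 = pos 19 = 't'
  's' (pos 18) + 8 = pos 0 = 'a'
Result: mbybfta

mbybfta


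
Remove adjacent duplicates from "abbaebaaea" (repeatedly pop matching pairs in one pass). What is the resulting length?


Input: abbaebaaea
Stack-based adjacent duplicate removal:
  Read 'a': push. Stack: a
  Read 'b': push. Stack: ab
  Read 'b': matches stack top 'b' => pop. Stack: a
  Read 'a': matches stack top 'a' => pop. Stack: (empty)
  Read 'e': push. Stack: e
  Read 'b': push. Stack: eb
  Read 'a': push. Stack: eba
  Read 'a': matches stack top 'a' => pop. Stack: eb
  Read 'e': push. Stack: ebe
  Read 'a': push. Stack: ebea
Final stack: "ebea" (length 4)

4
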